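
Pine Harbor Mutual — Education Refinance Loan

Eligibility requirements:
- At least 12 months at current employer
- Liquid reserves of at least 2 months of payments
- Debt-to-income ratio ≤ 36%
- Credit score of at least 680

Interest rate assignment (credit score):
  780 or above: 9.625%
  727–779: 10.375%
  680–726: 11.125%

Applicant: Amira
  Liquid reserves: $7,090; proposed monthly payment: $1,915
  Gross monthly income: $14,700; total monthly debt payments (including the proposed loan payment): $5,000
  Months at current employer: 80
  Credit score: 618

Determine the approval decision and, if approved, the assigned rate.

Credit score 618 < 680 (below minimum)
Reserves: 7,090 ÷ 1,915 = 3.7 months (meets 2-month minimum)
Employment 80 ≥ 12 months
Debt-to-income = 5,000/14,700 = 34% — meets 36% limit
Not all requirements met → denied.

Denied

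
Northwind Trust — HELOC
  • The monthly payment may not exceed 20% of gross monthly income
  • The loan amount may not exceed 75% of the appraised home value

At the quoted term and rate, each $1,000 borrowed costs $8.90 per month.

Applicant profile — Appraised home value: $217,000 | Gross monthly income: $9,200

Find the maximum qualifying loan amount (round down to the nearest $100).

Payment cap: 20% × $9,200 = $1,840/month.
At $8.90 per $1,000, that supports 1,840/8.90 × 1,000 ≈ $206,741 → $206,700.
LTV cap: 75% × $217,000 = $162,750 → $162,700.
Binding constraint: loan-to-value.

$162,700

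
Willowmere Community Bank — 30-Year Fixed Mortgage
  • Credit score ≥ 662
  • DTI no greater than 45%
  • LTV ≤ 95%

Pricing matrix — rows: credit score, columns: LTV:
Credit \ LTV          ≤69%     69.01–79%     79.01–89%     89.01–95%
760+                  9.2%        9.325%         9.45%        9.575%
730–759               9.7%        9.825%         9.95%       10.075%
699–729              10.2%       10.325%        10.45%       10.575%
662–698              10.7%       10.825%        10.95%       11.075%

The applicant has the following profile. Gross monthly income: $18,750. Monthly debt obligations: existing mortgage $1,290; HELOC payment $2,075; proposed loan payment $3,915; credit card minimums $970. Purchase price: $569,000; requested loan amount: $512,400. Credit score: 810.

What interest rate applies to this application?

Credit score 810 ≥ 662; Total monthly debts = (1,290 + 2,075 + 3,915 + 970) = 8,250. DTI: 8,250 ÷ 18,750 = 44%, within the 45% cap
LTV: 512,400 ÷ 569,000 = 90.1%, within 95% cap
Row: 810 falls in 760+. Column: 90.1% falls in 89.01–95%. Rate = 9.575%.

9.575%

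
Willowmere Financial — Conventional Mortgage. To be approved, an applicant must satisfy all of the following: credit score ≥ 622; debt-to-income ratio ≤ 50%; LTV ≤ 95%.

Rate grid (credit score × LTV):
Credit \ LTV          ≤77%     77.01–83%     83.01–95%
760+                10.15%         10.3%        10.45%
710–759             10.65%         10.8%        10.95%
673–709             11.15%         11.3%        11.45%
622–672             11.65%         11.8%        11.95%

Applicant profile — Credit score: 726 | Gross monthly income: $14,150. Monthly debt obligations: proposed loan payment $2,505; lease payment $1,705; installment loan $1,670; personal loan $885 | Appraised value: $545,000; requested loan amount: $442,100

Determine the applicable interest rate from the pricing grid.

10.8%

Credit score 726 ≥ 622; Total monthly debts = (2,505 + 1,705 + 1,670 + 885) = 6,765. DTI = 6,765/14,150 = 47.8% ≤ 50%
Loan-to-value = 442,100/545,000 = 81.1% — pass (95% max)
Credit 726 → row 710–759; LTV 81.1% → column 77.01–83%. Grid cell → 10.8%.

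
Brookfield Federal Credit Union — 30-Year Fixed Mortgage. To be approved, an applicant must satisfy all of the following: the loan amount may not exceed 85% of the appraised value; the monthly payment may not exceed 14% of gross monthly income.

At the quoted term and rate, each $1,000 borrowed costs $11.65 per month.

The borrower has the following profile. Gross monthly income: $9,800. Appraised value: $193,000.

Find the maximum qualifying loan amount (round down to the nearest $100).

$117,700

Payment cap: 14% × $9,800 = $1,372/month.
At $11.65 per $1,000, that supports 1,372/11.65 × 1,000 ≈ $117,768 → $117,700.
LTV cap: 85% × $193,000 = $164,050 → $164,000.
Binding constraint: payment-to-income.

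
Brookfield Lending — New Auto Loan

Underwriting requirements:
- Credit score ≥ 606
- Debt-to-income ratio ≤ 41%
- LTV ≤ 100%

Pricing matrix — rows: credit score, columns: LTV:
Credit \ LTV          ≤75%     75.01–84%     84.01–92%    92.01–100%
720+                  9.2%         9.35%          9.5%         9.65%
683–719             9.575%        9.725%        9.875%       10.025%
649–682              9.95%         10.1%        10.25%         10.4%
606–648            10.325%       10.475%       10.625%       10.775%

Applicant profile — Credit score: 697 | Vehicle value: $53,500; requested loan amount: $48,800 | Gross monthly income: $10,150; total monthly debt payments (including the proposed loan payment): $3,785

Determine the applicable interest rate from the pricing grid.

9.875%

Credit score 697 ≥ 606; DTI = 3,785/10,150 = 37.3% ≤ 41%
Loan-to-value = 48,800/53,500 = 91.2% — pass (100% max)
Score 697 is in the 683–719 band; LTV 91.2% is in the 84.01–92% band → 9.875%.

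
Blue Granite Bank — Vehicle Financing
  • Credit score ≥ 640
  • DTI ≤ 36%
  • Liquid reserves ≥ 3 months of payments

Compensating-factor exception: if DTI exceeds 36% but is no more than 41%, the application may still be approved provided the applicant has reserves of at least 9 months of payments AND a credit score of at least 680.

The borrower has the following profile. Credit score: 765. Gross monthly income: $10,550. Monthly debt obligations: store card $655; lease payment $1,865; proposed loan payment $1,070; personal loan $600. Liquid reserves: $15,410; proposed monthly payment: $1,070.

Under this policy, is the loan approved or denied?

Approved

Credit score 765 ≥ 640 (meets base)
Total debts = (655 + 1,865 + 1,070 + 600) = 4,190. DTI = 4,190/10,550 = 39.7% > 36% — standard DTI limit exceeded.
Reserves = 15,410/1,070 = 14.4 months ≥ 3
39.7% falls in the override range (36%–41%), so the compensating-factor test applies.
Reserves 14.4 ≥ 9 months; credit score 765 ≥ 680.
Both override conditions satisfied; DTI exception granted.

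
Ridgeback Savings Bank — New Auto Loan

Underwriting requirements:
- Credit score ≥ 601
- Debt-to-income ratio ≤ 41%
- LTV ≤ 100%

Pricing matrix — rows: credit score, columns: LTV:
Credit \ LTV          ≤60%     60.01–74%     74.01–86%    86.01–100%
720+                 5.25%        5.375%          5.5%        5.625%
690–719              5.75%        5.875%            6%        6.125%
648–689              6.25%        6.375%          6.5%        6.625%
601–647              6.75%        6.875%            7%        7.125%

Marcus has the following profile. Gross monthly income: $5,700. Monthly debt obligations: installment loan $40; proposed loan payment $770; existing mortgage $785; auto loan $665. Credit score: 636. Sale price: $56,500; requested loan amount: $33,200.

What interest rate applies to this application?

6.75%

Credit score 636 ≥ 601; Total monthly debts = (40 + 770 + 785 + 665) = 2,260. Debt-to-income = 2,260/5,700 = 39.6% — meets 41% limit
LTV: 33,200 ÷ 56,500 = 58.8%, within 100% cap
Credit 636 → row 601–647; LTV 58.8% → column ≤60%. Grid cell → 6.75%.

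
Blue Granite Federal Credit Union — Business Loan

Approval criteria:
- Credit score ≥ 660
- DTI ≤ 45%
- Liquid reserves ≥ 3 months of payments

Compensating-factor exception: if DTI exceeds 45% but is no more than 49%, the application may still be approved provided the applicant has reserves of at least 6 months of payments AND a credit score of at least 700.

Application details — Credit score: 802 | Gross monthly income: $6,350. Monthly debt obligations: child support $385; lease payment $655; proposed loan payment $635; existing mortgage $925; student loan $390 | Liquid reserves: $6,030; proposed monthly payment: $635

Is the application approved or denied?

Credit score 802 ≥ 660 (meets base)
Total debts = (385 + 655 + 635 + 925 + 390) = 2,990. DTI: 2,990 ÷ 6,350 = 47.1%, over the 45% base limit.
Reserves = 6,030/635 = 9.5 months ≥ 3
DTI 47.1% is within the 45%–49% exception band; checking compensating factors.
Reserves 9.5 ≥ 6 months; credit score 802 ≥ 700.
Both compensating conditions met → exception applies.

Approved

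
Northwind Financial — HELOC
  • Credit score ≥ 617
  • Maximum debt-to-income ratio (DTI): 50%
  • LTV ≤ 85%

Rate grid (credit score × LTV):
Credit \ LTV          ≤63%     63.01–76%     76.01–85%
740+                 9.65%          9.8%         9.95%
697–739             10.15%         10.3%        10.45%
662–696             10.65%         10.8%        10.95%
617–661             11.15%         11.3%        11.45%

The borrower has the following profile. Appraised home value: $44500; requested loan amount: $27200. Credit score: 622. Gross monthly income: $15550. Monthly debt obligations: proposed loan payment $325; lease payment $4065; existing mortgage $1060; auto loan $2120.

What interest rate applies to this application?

Credit score 622 ≥ 617; Total monthly debts = (325 + 4,065 + 1,060 + 2,120) = 7,570. DTI: 7,570 ÷ 15,550 = 48.7%, within the 50% cap
LTV = 27,200/44,500 = 61.1% ≤ 85%
Row: 622 falls in 617–661. Column: 61.1% falls in ≤63%. Rate = 11.15%.

11.15%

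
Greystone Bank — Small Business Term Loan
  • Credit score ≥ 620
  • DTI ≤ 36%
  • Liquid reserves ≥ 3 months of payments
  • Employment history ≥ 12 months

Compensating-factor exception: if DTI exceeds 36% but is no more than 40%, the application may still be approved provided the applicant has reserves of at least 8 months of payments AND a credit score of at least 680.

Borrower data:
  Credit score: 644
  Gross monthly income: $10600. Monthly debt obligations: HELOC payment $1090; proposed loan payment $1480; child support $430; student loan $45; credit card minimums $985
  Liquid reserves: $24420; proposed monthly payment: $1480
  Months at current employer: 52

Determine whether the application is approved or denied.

Denied

Credit score 644 ≥ 620 (meets base)
Total debts = (1,090 + 1,480 + 430 + 45 + 985) = 4,030. DTI = 4,030/10,600 = 38% > 36% — standard DTI limit exceeded.
Reserves: 24,420 ÷ 1,480 = 16.5 months (meets 3-month minimum)
Employment 52 ≥ 12 months
DTI 38% is within the 36%–40% exception band; checking compensating factors.
Override check — reserves: 16.5 mo (ok); score: 644 (below 680).
Compensating-factor requirement not fully met.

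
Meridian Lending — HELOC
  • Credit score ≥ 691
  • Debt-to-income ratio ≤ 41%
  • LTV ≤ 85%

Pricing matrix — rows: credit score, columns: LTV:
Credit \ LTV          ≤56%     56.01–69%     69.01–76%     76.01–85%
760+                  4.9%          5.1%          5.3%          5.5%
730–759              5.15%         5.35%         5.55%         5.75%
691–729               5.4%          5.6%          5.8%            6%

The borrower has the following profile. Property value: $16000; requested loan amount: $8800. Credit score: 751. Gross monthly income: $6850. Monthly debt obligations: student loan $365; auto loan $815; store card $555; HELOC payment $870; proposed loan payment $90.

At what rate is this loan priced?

5.15%

Credit score 751 ≥ 691; Total monthly debts = (365 + 815 + 555 + 870 + 90) = 2,695. DTI: 2,695 ÷ 6,850 = 39.3%, within the 41% cap
Loan-to-value = 8,800/16,000 = 55% — pass (85% max)
Credit 751 → row 730–759; LTV 55% → column ≤56%. Grid cell → 5.15%.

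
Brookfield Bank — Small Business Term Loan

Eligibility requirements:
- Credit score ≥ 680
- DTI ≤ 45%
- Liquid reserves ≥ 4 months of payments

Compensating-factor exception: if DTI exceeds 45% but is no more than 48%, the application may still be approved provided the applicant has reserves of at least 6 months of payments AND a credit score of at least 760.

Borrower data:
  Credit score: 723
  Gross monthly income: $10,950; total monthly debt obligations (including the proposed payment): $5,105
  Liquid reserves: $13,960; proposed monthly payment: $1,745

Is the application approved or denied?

Credit score 723 ≥ 680 (meets base)
DTI = 5,105/10,950 = 46.6% > 45% — standard DTI limit exceeded.
Liquid reserves cover 13,960/1,745 = 8.0 months — ≥ 4 required
DTI 46.6% is within the 45%–48% exception band; checking compensating factors.
Reserves 8.0 ≥ 6 months; credit score 723 < 760.
Override conditions not both satisfied; exception does not apply.

Denied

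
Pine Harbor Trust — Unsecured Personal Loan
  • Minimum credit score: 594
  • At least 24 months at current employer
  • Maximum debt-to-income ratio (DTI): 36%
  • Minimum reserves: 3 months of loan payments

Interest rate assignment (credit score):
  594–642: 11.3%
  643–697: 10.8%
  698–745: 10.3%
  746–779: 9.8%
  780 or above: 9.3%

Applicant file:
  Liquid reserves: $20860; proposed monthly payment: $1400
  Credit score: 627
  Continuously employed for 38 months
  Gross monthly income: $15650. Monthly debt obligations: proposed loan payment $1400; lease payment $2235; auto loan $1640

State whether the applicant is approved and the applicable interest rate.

Approved at 11.3%

Credit score 627 ≥ 594 (meets minimum)
Reserves = 20,860/1,400 = 14.9 months ≥ 3
Total monthly debts = (1,400 + 2,235 + 1,640) = 5,275. DTI: 5,275 ÷ 15,650 = 33.7%, within the 36% cap
Employment 38 ≥ 24 months
All requirements met. Score 627 falls in the 594–642 tier → 11.3%.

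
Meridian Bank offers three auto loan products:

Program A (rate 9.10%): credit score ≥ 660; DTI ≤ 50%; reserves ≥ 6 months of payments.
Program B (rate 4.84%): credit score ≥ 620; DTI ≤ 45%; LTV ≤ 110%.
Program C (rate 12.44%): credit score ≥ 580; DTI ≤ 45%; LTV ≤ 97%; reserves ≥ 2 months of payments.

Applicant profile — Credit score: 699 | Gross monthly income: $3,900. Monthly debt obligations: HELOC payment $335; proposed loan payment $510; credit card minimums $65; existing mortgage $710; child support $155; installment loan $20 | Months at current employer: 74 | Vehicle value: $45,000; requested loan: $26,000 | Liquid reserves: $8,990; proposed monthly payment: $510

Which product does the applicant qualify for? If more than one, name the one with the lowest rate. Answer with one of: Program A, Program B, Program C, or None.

Total debts = (335 + 510 + 65 + 710 + 155 + 20) = 1,795; DTI = 1,795/3,900 = 46%.
LTV = 26,000/45,000 = 57.8%.
Reserves = 8,990/510 = 17.6 months.
Program A: score 699 ≥ 660; DTI 46% ≤ 50%; reserves 17.6 ≥ 6 mo → qualifies.
Program B: score 699 ≥ 620; DTI 46% > 45%; LTV 57.8% ≤ 110% → does not qualify.
Program C: score 699 ≥ 580; DTI 46% > 45%; LTV 57.8% ≤ 97%; reserves 17.6 ≥ 2 mo → does not qualify.

Program A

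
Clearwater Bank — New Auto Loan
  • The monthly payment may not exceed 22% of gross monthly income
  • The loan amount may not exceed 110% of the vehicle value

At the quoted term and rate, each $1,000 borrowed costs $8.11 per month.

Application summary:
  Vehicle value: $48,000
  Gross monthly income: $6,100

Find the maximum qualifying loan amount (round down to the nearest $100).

Payment cap: 22% × $6,100 = $1,342/month.
At $8.11 per $1,000, that supports 1,342/8.11 × 1,000 ≈ $165,474 → $165,400.
LTV cap: 110% × $48,000 = $52,800 → $52,800.
Binding constraint: loan-to-value.

$52,800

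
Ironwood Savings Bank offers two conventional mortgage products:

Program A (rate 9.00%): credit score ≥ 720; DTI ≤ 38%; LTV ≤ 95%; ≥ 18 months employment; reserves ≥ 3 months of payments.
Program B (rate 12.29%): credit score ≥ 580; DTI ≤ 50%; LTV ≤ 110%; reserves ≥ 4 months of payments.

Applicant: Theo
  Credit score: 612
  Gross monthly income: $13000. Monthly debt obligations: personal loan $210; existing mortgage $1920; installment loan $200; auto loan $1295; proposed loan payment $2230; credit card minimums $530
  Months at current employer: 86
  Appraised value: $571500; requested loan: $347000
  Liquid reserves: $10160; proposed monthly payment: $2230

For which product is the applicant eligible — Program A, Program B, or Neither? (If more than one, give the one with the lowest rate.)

Total debts = (210 + 1,920 + 200 + 1,295 + 2,230 + 530) = 6,385; DTI = 6,385/13,000 = 49.1%.
LTV = 347,000/571,500 = 60.7%.
Reserves = 10,160/2,230 = 4.6 months.
Program A: score 612 < 720; DTI 49.1% > 38%; LTV 60.7% ≤ 95%; employment 86 ≥ 18 mo; reserves 4.6 ≥ 3 mo → does not qualify.
Program B: score 612 ≥ 580; DTI 49.1% ≤ 50%; LTV 60.7% ≤ 110%; reserves 4.6 ≥ 4 mo → qualifies.

Program B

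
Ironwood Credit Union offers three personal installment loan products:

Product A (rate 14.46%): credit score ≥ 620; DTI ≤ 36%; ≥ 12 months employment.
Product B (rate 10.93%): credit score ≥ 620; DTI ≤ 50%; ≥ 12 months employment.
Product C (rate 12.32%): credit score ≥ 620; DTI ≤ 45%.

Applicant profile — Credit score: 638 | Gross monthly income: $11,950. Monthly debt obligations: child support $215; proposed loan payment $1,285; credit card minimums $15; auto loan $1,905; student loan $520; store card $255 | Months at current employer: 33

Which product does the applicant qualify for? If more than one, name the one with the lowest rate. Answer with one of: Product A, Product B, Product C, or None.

Total debts = (215 + 1,285 + 15 + 1,905 + 520 + 255) = 4,195; DTI = 4,195/11,950 = 35.1%.
Product A: score 638 ≥ 620; DTI 35.1% ≤ 36%; employment 33 ≥ 12 mo → qualifies.
Product B: score 638 ≥ 620; DTI 35.1% ≤ 50%; employment 33 ≥ 12 mo → qualifies.
Product C: score 638 ≥ 620; DTI 35.1% ≤ 45% → qualifies.
Qualifying: Product A, Product B, Product C. Lowest rate is 10.93% → Product B.

Product B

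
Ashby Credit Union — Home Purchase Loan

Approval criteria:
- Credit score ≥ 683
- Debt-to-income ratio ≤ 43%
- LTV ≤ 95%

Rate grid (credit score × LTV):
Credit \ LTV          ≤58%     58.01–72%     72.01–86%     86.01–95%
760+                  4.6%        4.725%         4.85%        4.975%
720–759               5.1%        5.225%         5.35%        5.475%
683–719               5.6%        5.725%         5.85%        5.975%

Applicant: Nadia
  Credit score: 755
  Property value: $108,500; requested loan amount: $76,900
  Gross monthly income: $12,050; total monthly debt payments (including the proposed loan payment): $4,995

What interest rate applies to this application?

Credit score 755 ≥ 683; Debt-to-income = 4,995/12,050 = 41.5% — meets 43% limit
LTV: 76,900 ÷ 108,500 = 70.9%, within 95% cap
Row: 755 falls in 720–759. Column: 70.9% falls in 58.01–72%. Rate = 5.225%.

5.225%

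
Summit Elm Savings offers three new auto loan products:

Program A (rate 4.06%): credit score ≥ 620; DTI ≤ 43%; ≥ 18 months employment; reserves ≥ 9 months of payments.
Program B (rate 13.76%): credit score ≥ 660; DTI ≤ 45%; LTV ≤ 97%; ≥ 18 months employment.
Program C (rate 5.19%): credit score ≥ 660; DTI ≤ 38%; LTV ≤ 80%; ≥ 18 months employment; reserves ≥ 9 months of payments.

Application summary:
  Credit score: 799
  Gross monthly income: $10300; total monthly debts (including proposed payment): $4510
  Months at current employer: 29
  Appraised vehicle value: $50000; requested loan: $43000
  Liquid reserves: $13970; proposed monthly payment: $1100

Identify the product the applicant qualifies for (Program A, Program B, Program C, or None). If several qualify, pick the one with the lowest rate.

Program B

DTI = 4,510/10,300 = 43.8%.
LTV = 43,000/50,000 = 86%.
Reserves = 13,970/1,100 = 12.7 months.
Program A: score 799 ≥ 620; DTI 43.8% > 43%; employment 29 ≥ 18 mo; reserves 12.7 ≥ 9 mo → does not qualify.
Program B: score 799 ≥ 660; DTI 43.8% ≤ 45%; LTV 86% ≤ 97%; employment 29 ≥ 18 mo → qualifies.
Program C: score 799 ≥ 660; DTI 43.8% > 38%; LTV 86% > 80%; employment 29 ≥ 18 mo; reserves 12.7 ≥ 9 mo → does not qualify.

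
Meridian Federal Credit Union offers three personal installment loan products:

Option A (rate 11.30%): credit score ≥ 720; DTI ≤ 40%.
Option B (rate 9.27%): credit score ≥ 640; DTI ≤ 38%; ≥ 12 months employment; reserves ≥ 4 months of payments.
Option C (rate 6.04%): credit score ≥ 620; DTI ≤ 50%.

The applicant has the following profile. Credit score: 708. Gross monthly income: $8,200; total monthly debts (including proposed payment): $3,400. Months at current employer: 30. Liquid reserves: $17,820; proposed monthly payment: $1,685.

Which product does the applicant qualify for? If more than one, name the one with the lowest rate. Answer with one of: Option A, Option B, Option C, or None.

Option C

DTI = 3,400/8,200 = 41.5%.
Reserves = 17,820/1,685 = 10.6 months.
Option A: score 708 < 720; DTI 41.5% > 40% → does not qualify.
Option B: score 708 ≥ 640; DTI 41.5% > 38%; employment 30 ≥ 12 mo; reserves 10.6 ≥ 4 mo → does not qualify.
Option C: score 708 ≥ 620; DTI 41.5% ≤ 50% → qualifies.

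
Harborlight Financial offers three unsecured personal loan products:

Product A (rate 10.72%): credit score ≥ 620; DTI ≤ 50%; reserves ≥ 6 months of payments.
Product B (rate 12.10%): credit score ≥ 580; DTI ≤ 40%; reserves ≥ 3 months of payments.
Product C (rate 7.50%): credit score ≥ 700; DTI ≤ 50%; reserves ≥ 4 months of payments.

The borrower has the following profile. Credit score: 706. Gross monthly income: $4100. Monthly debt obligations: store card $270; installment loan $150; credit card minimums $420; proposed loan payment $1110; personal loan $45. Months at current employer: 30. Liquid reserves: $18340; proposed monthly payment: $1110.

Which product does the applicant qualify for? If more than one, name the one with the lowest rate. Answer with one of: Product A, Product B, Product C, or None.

Total debts = (270 + 150 + 420 + 1,110 + 45) = 1,995; DTI = 1,995/4,100 = 48.7%.
Reserves = 18,340/1,110 = 16.5 months.
Product A: score 706 ≥ 620; DTI 48.7% ≤ 50%; reserves 16.5 ≥ 6 mo → qualifies.
Product B: score 706 ≥ 580; DTI 48.7% > 40%; reserves 16.5 ≥ 3 mo → does not qualify.
Product C: score 706 ≥ 700; DTI 48.7% ≤ 50%; reserves 16.5 ≥ 4 mo → qualifies.
Qualifying: Product A, Product C. Lowest rate is 7.50% → Product C.

Product C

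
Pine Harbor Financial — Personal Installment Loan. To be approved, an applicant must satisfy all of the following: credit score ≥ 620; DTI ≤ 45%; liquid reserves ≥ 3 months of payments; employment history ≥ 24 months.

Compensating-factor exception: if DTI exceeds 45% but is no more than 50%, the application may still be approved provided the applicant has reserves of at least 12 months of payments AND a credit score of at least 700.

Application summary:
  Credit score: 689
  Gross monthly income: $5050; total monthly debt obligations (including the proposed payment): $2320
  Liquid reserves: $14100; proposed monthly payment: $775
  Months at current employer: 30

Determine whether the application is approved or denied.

Credit score 689 ≥ 620 (meets base)
DTI: 2,320 ÷ 5,050 = 45.9%, over the 45% base limit.
Liquid reserves cover 14,100/775 = 18.2 months — ≥ 3 required
Employment 30 ≥ 24 months
DTI 45.9% is within the 45%–50% exception band; checking compensating factors.
Override check — reserves: 18.2 mo (ok); score: 689 (below 700).
Compensating-factor requirement not fully met.

Denied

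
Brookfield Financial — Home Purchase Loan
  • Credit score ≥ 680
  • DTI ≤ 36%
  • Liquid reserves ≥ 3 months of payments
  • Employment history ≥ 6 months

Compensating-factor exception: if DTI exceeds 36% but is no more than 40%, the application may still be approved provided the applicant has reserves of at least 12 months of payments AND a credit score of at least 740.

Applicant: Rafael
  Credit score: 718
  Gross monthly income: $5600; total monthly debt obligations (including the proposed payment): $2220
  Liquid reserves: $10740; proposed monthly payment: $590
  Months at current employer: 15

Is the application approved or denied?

Denied

Credit score 718 ≥ 680 (meets base)
DTI = 2,220/5,600 = 39.6% > 36% — standard DTI limit exceeded.
Reserves = 10,740/590 = 18.2 months ≥ 3
Employment 15 ≥ 6 months
39.6% falls in the override range (36%–40%), so the compensating-factor test applies.
Override check — reserves: 18.2 mo (ok); score: 718 (below 740).
Compensating-factor requirement not fully met.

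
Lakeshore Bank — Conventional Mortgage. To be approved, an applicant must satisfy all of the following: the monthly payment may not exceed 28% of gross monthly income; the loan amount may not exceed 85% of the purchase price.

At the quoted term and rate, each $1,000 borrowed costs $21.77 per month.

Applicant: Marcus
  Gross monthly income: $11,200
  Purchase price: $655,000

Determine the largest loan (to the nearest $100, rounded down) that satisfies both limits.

$144,000

Payment cap: 28% × $11,200 = $3,136/month.
At $21.77 per $1,000, that supports 3,136/21.77 × 1,000 ≈ $144,051 → $144,000.
LTV cap: 85% × $655,000 = $556,750 → $556,700.
Binding constraint: payment-to-income.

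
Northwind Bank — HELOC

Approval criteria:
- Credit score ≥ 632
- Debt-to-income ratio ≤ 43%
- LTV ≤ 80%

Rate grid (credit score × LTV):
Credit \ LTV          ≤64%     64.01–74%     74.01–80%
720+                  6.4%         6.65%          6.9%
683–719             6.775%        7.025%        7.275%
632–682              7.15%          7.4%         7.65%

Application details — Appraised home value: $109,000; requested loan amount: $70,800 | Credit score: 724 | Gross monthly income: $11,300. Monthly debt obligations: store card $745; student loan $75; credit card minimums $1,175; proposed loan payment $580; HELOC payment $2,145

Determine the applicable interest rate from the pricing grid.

6.65%

Credit score 724 ≥ 632; Total monthly debts = (745 + 75 + 1,175 + 580 + 2,145) = 4,720. DTI: 4,720 ÷ 11,300 = 41.8%, within the 43% cap
LTV = 70,800/109,000 = 65% ≤ 80%
Row: 724 falls in 720+. Column: 65% falls in 64.01–74%. Rate = 6.65%.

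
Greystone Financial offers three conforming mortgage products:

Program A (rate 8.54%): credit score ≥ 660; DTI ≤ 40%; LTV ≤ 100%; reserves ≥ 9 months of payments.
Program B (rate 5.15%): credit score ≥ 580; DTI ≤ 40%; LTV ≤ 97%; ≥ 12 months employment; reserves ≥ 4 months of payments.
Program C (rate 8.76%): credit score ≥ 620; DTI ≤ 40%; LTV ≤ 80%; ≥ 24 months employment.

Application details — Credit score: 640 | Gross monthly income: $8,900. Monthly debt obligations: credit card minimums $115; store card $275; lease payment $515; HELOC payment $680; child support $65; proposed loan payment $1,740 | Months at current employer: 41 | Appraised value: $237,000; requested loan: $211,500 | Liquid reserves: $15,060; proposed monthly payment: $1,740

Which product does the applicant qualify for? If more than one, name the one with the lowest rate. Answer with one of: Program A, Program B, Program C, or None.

Program B

Total debts = (115 + 275 + 515 + 680 + 65 + 1,740) = 3,390; DTI = 3,390/8,900 = 38.1%.
LTV = 211,500/237,000 = 89.2%.
Reserves = 15,060/1,740 = 8.7 months.
Program A: score 640 < 660; DTI 38.1% ≤ 40%; LTV 89.2% ≤ 100%; reserves 8.7 < 9 mo → does not qualify.
Program B: score 640 ≥ 580; DTI 38.1% ≤ 40%; LTV 89.2% ≤ 97%; employment 41 ≥ 12 mo; reserves 8.7 ≥ 4 mo → qualifies.
Program C: score 640 ≥ 620; DTI 38.1% ≤ 40%; LTV 89.2% > 80%; employment 41 ≥ 24 mo → does not qualify.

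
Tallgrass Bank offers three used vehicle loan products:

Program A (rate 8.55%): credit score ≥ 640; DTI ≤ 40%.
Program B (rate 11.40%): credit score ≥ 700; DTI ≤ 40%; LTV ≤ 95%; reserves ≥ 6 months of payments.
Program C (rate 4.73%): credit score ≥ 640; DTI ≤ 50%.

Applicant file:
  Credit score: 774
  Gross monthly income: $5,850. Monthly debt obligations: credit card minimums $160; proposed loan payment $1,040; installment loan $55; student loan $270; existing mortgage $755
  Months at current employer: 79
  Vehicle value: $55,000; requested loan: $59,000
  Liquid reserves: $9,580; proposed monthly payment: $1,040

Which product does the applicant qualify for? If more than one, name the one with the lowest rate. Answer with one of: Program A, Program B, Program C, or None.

Program C

Total debts = (160 + 1,040 + 55 + 270 + 755) = 2,280; DTI = 2,280/5,850 = 39%.
LTV = 59,000/55,000 = 107.3%.
Reserves = 9,580/1,040 = 9.2 months.
Program A: score 774 ≥ 640; DTI 39% ≤ 40% → qualifies.
Program B: score 774 ≥ 700; DTI 39% ≤ 40%; LTV 107.3% > 95%; reserves 9.2 ≥ 6 mo → does not qualify.
Program C: score 774 ≥ 640; DTI 39% ≤ 50% → qualifies.
Qualifying: Program A, Program C. Lowest rate is 4.73% → Program C.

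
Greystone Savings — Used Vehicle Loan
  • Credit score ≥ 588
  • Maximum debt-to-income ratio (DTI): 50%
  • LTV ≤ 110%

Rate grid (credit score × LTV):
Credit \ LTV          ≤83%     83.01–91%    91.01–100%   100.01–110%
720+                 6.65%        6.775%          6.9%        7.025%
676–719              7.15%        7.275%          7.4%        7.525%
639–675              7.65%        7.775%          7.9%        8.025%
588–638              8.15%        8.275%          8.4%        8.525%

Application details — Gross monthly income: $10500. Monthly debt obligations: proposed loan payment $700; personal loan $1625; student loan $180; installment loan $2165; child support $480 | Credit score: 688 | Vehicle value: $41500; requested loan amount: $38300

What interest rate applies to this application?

7.4%

Credit score 688 ≥ 588; Total monthly debts = (700 + 1,625 + 180 + 2,165 + 480) = 5,150. DTI = 5,150/10,500 = 49% ≤ 50%
LTV = 38,300/41,500 = 92.3% ≤ 110%
Row: 688 falls in 676–719. Column: 92.3% falls in 91.01–100%. Rate = 7.4%.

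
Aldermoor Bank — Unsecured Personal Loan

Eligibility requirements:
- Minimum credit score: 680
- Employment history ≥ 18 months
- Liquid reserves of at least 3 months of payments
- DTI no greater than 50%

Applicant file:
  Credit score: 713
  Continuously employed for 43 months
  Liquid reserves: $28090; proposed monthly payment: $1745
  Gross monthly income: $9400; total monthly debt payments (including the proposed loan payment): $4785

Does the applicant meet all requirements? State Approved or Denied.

Credit score 713 ≥ 680 (meets)
Employment 43 ≥ 18 months
Liquid reserves cover 28,090/1,745 = 16.1 months — ≥ 3 required
DTI = 4,785/9,400 = 50.9% > 50%
Fails on DTI.

Denied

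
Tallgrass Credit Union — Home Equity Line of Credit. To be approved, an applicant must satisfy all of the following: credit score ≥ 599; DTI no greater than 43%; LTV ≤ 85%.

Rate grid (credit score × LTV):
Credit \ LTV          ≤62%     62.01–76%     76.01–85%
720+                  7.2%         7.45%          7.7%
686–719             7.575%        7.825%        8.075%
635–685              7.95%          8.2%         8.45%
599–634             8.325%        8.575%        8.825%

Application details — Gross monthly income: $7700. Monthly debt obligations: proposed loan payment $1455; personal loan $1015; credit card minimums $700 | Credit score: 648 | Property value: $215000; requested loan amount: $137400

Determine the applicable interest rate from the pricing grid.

8.2%

Credit score 648 ≥ 599; Total monthly debts = (1,455 + 1,015 + 700) = 3,170. DTI = 3,170/7,700 = 41.2% ≤ 43%
Loan-to-value = 137,400/215,000 = 63.9% — pass (85% max)
Score 648 is in the 635–685 band; LTV 63.9% is in the 62.01–76% band → 8.2%.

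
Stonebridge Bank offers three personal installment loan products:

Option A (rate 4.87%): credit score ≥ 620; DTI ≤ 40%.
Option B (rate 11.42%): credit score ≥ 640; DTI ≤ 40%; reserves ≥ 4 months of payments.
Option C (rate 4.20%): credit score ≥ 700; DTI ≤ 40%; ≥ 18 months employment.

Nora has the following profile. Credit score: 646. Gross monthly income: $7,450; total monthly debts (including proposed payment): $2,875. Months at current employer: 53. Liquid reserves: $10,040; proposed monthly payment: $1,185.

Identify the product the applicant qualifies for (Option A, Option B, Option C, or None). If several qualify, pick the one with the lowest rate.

Option A

DTI = 2,875/7,450 = 38.6%.
Reserves = 10,040/1,185 = 8.5 months.
Option A: score 646 ≥ 620; DTI 38.6% ≤ 40% → qualifies.
Option B: score 646 ≥ 640; DTI 38.6% ≤ 40%; reserves 8.5 ≥ 4 mo → qualifies.
Option C: score 646 < 700; DTI 38.6% ≤ 40%; employment 53 ≥ 18 mo → does not qualify.
Qualifying: Option A, Option B. Lowest rate is 4.87% → Option A.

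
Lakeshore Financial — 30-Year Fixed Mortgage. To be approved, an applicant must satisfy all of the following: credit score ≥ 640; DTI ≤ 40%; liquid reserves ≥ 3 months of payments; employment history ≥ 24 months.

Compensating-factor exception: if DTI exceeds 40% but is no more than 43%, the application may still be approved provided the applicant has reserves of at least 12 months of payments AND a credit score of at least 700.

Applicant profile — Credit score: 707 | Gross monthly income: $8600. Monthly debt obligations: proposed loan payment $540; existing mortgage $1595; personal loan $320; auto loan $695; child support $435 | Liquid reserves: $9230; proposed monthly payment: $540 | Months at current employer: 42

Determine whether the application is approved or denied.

Credit score 707 ≥ 640 (meets base)
Total debts = (540 + 1,595 + 320 + 695 + 435) = 3,585. DTI: 3,585 ÷ 8,600 = 41.7%, over the 40% base limit.
Reserves = 9,230/540 = 17.1 months ≥ 3
Employment 42 ≥ 24 months
DTI 41.7% is within the 40%–43% exception band; checking compensating factors.
Override check — reserves: 17.1 mo (ok); score: 707 (ok).
Both override conditions satisfied; DTI exception granted.

Approved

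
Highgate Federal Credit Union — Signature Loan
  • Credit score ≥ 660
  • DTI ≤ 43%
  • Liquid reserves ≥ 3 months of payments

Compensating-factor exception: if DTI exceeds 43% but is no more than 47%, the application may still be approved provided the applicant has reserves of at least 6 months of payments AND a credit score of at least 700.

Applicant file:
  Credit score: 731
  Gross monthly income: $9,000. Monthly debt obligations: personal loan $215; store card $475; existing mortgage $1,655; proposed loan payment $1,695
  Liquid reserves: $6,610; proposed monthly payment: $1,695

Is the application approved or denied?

Credit score 731 ≥ 660 (meets base)
Total debts = (215 + 475 + 1,655 + 1,695) = 4,040. DTI = 4,040/9,000 = 44.9% > 43% — standard DTI limit exceeded.
Reserves = 6,610/1,695 = 3.9 months ≥ 3
44.9% falls in the override range (43%–47%), so the compensating-factor test applies.
Override check — reserves: 3.9 mo (short of 6); score: 731 (ok).
Compensating-factor requirement not fully met.

Denied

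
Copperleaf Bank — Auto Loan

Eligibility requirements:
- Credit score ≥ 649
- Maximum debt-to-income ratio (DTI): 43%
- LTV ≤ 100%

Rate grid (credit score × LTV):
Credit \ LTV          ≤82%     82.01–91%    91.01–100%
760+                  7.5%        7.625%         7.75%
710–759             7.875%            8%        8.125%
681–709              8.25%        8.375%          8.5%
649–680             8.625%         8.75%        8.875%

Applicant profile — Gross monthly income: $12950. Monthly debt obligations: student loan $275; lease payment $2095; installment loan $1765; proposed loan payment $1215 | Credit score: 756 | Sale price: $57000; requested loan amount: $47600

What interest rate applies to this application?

Credit score 756 ≥ 649; Total monthly debts = (275 + 2,095 + 1,765 + 1,215) = 5,350. DTI: 5,350 ÷ 12,950 = 41.3%, within the 43% cap
Loan-to-value = 47,600/57,000 = 83.5% — pass (100% max)
Score 756 is in the 710–759 band; LTV 83.5% is in the 82.01–91% band → 8%.

8%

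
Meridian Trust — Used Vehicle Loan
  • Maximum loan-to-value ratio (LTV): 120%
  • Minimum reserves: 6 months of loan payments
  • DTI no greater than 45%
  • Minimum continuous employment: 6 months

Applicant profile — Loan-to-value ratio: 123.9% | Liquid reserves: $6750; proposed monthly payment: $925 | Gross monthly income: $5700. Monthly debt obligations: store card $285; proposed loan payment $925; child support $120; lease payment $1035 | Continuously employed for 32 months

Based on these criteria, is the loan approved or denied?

Denied

LTV 123.9% — over 120%
Reserves = 6,750/925 = 7.3 months ≥ 6
Total monthly debts = (285 + 925 + 120 + 1,035) = 2,365. DTI: 2,365 ÷ 5,700 = 41.5%, within the 45% cap
Employment 32 ≥ 6 months
Fails on LTV.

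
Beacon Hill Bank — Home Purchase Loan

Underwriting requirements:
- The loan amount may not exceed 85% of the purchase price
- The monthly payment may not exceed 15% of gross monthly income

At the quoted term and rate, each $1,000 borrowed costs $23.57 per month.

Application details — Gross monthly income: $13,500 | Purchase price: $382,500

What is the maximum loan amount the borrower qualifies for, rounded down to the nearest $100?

$85,900

Payment cap: 15% × $13,500 = $2,025/month.
At $23.57 per $1,000, that supports 2,025/23.57 × 1,000 ≈ $85,914 → $85,900.
LTV cap: 85% × $382,500 = $325,125 → $325,100.
Binding constraint: payment-to-income.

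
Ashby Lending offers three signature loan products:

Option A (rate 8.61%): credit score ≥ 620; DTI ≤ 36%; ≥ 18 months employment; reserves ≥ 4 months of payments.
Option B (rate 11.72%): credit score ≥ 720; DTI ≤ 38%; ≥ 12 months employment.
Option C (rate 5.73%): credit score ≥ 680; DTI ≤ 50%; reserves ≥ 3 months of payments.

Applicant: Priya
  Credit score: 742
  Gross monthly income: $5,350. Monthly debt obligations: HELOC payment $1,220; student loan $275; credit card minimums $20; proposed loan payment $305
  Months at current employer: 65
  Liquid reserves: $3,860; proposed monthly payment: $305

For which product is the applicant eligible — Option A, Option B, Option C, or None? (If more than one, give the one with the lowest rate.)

Total debts = (1,220 + 275 + 20 + 305) = 1,820; DTI = 1,820/5,350 = 34%.
Reserves = 3,860/305 = 12.7 months.
Option A: score 742 ≥ 620; DTI 34% ≤ 36%; employment 65 ≥ 18 mo; reserves 12.7 ≥ 4 mo → qualifies.
Option B: score 742 ≥ 720; DTI 34% ≤ 38%; employment 65 ≥ 12 mo → qualifies.
Option C: score 742 ≥ 680; DTI 34% ≤ 50%; reserves 12.7 ≥ 3 mo → qualifies.
Qualifying: Option A, Option B, Option C. Lowest rate is 5.73% → Option C.

Option C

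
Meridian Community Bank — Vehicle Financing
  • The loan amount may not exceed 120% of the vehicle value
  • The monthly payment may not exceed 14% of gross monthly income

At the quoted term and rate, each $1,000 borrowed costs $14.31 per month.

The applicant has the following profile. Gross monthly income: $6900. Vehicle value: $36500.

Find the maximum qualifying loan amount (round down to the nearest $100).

Payment cap: 14% × $6,900 = $966/month.
At $14.31 per $1,000, that supports 966/14.31 × 1,000 ≈ $67,505 → $67,500.
LTV cap: 120% × $36,500 = $43,800 → $43,800.
Binding constraint: loan-to-value.

$43,800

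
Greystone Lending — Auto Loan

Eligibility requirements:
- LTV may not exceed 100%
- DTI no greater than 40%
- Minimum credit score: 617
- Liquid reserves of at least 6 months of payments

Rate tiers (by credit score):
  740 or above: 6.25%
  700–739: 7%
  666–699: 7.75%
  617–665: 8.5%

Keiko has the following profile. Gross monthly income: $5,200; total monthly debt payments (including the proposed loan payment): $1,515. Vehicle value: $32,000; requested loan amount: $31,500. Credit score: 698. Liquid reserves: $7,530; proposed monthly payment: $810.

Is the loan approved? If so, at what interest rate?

Credit score 698 ≥ 617 (meets minimum)
DTI: 1,515 ÷ 5,200 = 29.1%, within the 40% cap
LTV = 31,500/32,000 = 98.4% ≤ 100%
Reserves = 7,530/810 = 9.3 months ≥ 6
All requirements met. Score 698 falls in the 666–699 tier → 7.75%.

Approved at 7.75%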